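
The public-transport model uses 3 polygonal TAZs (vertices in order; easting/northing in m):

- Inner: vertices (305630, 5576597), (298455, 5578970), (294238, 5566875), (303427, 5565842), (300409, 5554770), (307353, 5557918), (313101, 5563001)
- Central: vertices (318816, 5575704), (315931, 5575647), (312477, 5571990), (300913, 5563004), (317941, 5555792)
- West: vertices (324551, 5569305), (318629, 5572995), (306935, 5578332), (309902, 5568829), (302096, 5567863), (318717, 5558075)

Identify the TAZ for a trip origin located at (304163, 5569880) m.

Inner

Cast a ray rightward from (304163, 5569880). For each polygon, the edges (by vertex number in listed order) whose endpoints lie on opposite sides of northing = 5569880, where each meets that height, and whether that is right or left of the point:
Inner: 2–3 at easting≈295285.7 (left), 7–1 at easting≈309321.0 (right) → 1 crossing.
Central: 3–4 at easting≈309761.7 (right), 5–1 at easting≈318560.1 (right) → 2 crossings.
West: 1–2 at easting≈323628.2 (right), 3–4 at easting≈309573.9 (right) → 2 crossings.
Only Inner has an odd count, so the point is inside Inner.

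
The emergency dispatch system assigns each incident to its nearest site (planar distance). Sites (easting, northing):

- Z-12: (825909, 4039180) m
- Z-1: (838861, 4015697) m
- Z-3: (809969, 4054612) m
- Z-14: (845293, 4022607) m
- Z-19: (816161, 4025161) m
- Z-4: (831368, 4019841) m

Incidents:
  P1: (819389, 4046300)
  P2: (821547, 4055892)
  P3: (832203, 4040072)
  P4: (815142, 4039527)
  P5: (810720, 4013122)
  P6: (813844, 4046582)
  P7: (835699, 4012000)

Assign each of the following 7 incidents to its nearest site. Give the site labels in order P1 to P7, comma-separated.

P1 → Z-12 (d²=93204800.00)
P2 → Z-3 (d²=135688484.00)
P3 → Z-12 (d²=40410100.00)
P4 → Z-12 (d²=116048698.00)
P5 → Z-19 (d²=174542002.00)
P6 → Z-3 (d²=79496525.00)
P7 → Z-1 (d²=23666053.00)

Z-12, Z-3, Z-12, Z-12, Z-19, Z-3, Z-1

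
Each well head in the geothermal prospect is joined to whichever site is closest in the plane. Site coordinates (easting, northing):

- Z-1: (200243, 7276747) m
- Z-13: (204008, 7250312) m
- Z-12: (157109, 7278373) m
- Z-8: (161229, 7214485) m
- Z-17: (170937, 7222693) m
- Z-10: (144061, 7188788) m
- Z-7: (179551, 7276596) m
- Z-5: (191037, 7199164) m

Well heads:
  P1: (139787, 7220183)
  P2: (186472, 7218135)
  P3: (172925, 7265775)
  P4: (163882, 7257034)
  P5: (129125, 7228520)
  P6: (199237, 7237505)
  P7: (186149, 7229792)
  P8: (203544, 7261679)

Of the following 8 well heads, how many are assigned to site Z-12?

P1 → Z-8
P2 → Z-17
P3 → Z-7
P4 → Z-12
P5 → Z-8
P6 → Z-13
P7 → Z-17
P8 → Z-13
1 of the 8 goes to Z-12.

1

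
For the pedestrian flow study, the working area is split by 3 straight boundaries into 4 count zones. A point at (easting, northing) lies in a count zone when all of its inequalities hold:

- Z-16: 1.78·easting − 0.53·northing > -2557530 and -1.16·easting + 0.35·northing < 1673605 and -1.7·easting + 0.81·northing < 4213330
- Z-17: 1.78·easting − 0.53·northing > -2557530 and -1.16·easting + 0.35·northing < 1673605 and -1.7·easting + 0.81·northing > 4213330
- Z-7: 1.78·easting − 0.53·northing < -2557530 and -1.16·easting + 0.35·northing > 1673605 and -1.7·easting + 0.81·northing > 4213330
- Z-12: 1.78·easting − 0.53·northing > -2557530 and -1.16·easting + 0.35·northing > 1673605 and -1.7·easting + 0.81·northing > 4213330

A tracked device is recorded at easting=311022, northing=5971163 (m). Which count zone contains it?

Z-7

1.78·311022 − 0.53·5971163 = -2611097.230, which is < -2557530
-1.16·311022 + 0.35·5971163 = 1729121.530, which is > 1673605
-1.7·311022 + 0.81·5971163 = 4307904.630, which is > 4213330
This sign pattern matches Z-7.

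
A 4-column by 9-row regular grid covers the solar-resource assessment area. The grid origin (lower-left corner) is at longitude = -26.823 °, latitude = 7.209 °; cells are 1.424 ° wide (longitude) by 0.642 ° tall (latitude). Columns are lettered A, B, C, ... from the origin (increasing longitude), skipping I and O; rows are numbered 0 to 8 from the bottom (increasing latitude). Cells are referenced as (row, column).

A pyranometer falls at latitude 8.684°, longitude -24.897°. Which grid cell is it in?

Column index: ⌊(-24.897 − -26.823) / 1.424⌋ = ⌊1.353⌋ = 1 → column B
Row offset from origin: ⌊(8.684 − 7.209) / 0.642⌋ = ⌊2.298⌋ = 2 → row 2

(2, B)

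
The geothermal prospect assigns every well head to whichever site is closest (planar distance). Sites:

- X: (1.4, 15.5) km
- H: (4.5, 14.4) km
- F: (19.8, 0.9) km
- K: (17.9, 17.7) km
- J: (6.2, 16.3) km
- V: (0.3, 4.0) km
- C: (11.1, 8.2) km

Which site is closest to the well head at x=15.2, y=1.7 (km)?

F

Squared distances to each site:
X: 380.880; H: 275.780; F: 21.800; K: 263.290; J: 294.160; V: 227.300; C: 59.060.
Minimum at F.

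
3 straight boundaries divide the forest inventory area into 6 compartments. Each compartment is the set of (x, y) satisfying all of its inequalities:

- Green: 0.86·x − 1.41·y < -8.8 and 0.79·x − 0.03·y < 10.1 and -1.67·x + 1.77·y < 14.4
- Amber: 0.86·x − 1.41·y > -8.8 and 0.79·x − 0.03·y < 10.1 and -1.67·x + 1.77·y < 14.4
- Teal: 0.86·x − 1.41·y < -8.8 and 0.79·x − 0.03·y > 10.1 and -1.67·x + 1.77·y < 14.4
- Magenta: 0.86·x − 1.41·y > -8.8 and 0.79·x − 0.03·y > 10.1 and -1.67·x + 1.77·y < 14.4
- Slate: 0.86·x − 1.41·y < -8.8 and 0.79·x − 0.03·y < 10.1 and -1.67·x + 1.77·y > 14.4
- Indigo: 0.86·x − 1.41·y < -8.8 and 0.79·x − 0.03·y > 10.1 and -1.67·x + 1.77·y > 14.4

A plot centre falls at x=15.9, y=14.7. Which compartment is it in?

0.86·15.9 − 1.41·14.7 = -7.053, which is > -8.8
0.79·15.9 − 0.03·14.7 = 12.120, which is > 10.1
-1.67·15.9 + 1.77·14.7 = -0.534, which is < 14.4
This sign pattern matches Magenta.

Magenta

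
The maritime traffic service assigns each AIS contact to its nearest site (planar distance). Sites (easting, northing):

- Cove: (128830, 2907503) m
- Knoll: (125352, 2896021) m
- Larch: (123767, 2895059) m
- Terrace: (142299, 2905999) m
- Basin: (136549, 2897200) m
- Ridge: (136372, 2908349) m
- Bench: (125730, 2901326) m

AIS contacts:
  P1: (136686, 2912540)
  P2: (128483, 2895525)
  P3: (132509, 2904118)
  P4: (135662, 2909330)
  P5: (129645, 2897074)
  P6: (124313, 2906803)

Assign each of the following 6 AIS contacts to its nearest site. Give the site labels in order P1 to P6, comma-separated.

Ridge, Knoll, Cove, Ridge, Knoll, Cove

P1 → Ridge (d²=17663077.00)
P2 → Knoll (d²=10049177.00)
P3 → Cove (d²=24993266.00)
P4 → Ridge (d²=1466461.00)
P5 → Knoll (d²=19538658.00)
P6 → Cove (d²=20893289.00)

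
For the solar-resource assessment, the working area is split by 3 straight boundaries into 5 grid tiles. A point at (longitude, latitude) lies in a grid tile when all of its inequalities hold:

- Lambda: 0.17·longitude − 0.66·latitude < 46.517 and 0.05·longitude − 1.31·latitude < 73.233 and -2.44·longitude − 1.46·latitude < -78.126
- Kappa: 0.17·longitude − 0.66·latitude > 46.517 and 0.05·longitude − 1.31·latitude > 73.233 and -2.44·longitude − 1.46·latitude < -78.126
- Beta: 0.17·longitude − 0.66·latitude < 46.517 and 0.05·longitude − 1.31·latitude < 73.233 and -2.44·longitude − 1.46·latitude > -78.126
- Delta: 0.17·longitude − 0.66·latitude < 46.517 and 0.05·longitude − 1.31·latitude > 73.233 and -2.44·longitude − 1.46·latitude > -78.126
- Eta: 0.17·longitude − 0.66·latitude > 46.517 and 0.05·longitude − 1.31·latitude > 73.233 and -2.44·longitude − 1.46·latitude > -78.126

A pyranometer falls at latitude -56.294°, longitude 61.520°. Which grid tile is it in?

Eta

0.17·61.520 − 0.66·-56.294 = 47.612, which is > 46.517
0.05·61.520 − 1.31·-56.294 = 76.821, which is > 73.233
-2.44·61.520 − 1.46·-56.294 = -67.920, which is > -78.126
This sign pattern matches Eta.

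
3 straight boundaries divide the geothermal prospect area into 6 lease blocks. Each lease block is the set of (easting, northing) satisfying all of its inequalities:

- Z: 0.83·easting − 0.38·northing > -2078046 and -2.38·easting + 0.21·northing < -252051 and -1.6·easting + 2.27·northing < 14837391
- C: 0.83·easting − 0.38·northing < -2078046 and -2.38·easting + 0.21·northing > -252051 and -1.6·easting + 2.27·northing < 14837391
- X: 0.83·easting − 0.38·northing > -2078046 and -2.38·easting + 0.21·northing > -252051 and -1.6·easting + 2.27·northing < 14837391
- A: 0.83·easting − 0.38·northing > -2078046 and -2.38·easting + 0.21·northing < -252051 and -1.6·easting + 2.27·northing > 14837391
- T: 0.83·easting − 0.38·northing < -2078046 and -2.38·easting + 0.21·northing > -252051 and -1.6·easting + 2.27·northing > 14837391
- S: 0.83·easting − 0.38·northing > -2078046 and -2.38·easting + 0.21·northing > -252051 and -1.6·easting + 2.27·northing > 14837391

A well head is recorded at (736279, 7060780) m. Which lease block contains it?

A

0.83·736279 − 0.38·7060780 = -2071984.830, which is > -2078046
-2.38·736279 + 0.21·7060780 = -269580.220, which is < -252051
-1.6·736279 + 2.27·7060780 = 14849924.200, which is > 14837391
This sign pattern matches A.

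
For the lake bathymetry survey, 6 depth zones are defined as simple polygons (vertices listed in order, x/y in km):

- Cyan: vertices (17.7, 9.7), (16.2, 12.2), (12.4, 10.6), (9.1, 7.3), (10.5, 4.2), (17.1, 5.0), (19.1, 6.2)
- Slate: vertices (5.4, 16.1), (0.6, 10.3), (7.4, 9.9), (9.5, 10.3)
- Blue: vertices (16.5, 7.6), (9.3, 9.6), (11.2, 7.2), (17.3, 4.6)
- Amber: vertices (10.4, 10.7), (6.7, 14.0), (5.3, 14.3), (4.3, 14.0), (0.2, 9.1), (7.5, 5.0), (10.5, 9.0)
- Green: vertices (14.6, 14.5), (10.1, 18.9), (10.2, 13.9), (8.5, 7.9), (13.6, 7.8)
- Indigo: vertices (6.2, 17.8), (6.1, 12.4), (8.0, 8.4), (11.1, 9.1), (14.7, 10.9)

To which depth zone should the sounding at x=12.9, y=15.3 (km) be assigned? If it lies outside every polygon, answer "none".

Cast a ray rightward from (12.9, 15.3). For each polygon, the edges (by vertex number in listed order) whose endpoints lie on opposite sides of y = 15.3, where each meets that height, and whether that is right or left of the point:
Cyan: no edge straddles that height → 0 crossings.
Slate: 1–2 at x≈4.74 (left), 4–1 at x≈5.97 (left) → 0 crossings.
Blue: no edge straddles that height → 0 crossings.
Amber: no edge straddles that height → 0 crossings.
Green: 1–2 at x≈13.78 (right), 2–3 at x≈10.17 (left) → 1 crossing.
Indigo: 1–2 at x≈6.15 (left), 5–1 at x≈9.28 (left) → 0 crossings.
Only Green has an odd count, so the point is inside Green.

Green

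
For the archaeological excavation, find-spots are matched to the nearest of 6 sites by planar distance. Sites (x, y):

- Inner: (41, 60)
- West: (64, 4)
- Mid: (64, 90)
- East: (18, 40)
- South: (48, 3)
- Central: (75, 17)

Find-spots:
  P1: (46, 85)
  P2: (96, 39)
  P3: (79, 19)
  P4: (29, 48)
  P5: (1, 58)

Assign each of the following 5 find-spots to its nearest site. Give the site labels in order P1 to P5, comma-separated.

P1 → Mid (d²=349.00)
P2 → Central (d²=925.00)
P3 → Central (d²=20.00)
P4 → East (d²=185.00)
P5 → East (d²=613.00)

Mid, Central, Central, East, East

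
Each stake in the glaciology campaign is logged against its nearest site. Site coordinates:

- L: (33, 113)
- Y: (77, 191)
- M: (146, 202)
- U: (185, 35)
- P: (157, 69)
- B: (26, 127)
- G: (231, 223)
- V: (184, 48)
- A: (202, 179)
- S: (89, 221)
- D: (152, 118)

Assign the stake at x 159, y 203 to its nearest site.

Squared distances to each site:
L: 23976.000; Y: 6868.000; M: 170.000; U: 28900.000; P: 17960.000; B: 23465.000; G: 5584.000; V: 24650.000; A: 2425.000; S: 5224.000; D: 7274.000.
Minimum at M.

M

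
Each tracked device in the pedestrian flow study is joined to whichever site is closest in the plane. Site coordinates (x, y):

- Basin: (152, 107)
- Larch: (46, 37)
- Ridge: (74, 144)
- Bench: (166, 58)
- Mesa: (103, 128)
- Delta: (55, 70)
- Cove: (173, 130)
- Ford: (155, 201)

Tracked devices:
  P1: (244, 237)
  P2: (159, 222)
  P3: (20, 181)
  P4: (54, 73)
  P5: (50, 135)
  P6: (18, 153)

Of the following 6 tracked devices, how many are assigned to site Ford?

P1 → Ford
P2 → Ford
P3 → Ridge
P4 → Delta
P5 → Ridge
P6 → Ridge
2 of the 6 go to Ford.

2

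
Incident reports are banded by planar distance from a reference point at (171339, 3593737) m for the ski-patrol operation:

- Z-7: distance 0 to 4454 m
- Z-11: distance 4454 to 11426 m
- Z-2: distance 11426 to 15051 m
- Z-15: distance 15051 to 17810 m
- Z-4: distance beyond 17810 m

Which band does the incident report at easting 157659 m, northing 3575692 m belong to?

Z-4

Distance = √((157659−171339)² + (3575692−3593737)²) = √(187142400.000 + 325622025.000) = 22644.302 m.
17810 ≤ 22644.302 < ∞ → Z-4.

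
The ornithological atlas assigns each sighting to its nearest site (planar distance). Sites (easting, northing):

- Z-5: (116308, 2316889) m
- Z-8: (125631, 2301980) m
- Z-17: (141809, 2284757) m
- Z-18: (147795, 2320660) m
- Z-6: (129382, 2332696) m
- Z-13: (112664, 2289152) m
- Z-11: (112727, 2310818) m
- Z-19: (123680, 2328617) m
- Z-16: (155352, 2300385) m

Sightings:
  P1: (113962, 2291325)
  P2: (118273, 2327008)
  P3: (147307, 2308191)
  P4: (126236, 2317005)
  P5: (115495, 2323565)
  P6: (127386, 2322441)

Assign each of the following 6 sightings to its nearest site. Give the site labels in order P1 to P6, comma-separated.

P1 → Z-13 (d²=6406733.00)
P2 → Z-19 (d²=31824530.00)
P3 → Z-16 (d²=125655661.00)
P4 → Z-5 (d²=98578640.00)
P5 → Z-5 (d²=45229945.00)
P6 → Z-19 (d²=51877412.00)

Z-13, Z-19, Z-16, Z-5, Z-5, Z-19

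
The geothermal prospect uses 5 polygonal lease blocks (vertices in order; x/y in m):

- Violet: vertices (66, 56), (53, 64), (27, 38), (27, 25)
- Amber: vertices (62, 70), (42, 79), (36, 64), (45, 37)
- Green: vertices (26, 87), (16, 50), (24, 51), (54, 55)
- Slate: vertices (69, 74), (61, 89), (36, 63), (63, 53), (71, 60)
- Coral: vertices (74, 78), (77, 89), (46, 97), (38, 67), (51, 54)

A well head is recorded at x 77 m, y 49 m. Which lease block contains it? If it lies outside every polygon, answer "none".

Cast a ray rightward from (77, 49). For each polygon, the edges (by vertex number in listed order) whose endpoints lie on opposite sides of y = 49, where each meets that height, and whether that is right or left of the point:
Violet: 2–3 at x≈38.0 (left), 4–1 at x≈57.2 (left) → 0 crossings.
Amber: 3–4 at x≈41.0 (left), 4–1 at x≈51.2 (left) → 0 crossings.
Green: no edge straddles that height → 0 crossings.
Slate: no edge straddles that height → 0 crossings.
Coral: no edge straddles that height → 0 crossings.
All counts are even, so the point lies outside every listed polygon.

none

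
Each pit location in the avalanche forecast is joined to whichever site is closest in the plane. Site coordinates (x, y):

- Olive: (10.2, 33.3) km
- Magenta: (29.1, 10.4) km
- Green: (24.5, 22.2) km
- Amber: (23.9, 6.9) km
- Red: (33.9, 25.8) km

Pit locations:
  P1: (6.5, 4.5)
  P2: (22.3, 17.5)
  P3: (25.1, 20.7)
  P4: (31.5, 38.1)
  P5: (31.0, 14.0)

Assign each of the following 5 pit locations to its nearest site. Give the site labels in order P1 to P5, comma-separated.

Amber, Green, Green, Red, Magenta

P1 → Amber (d²=308.52)
P2 → Green (d²=26.93)
P3 → Green (d²=2.61)
P4 → Red (d²=157.05)
P5 → Magenta (d²=16.57)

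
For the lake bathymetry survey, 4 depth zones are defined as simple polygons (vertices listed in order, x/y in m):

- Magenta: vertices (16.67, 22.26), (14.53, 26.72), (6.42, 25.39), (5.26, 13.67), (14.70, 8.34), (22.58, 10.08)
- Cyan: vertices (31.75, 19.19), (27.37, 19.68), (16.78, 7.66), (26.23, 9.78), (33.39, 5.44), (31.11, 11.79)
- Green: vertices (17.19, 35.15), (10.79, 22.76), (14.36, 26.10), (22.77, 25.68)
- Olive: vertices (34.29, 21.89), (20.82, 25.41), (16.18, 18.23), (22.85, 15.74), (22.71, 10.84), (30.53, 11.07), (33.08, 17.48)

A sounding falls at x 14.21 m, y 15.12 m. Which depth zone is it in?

Cast a ray rightward from (14.21, 15.12). For each polygon, the edges (by vertex number in listed order) whose endpoints lie on opposite sides of y = 15.12, where each meets that height, and whether that is right or left of the point:
Magenta: 3–4 at x≈5.404 (left), 6–1 at x≈20.134 (right) → 1 crossing.
Cyan: 2–3 at x≈23.352 (right), 6–1 at x≈31.398 (right) → 2 crossings.
Green: no edge straddles that height → 0 crossings.
Olive: 4–5 at x≈22.832 (right), 6–7 at x≈32.141 (right) → 2 crossings.
Only Magenta has an odd count, so the point is inside Magenta.

Magenta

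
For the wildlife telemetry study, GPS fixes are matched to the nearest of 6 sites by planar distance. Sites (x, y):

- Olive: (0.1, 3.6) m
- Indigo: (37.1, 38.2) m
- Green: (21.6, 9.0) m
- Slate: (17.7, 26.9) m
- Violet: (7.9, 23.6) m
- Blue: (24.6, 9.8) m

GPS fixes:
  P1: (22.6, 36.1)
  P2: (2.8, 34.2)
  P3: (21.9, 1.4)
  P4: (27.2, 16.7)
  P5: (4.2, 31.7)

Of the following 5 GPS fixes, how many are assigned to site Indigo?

0

P1 → Slate
P2 → Violet
P3 → Green
P4 → Blue
P5 → Violet
0 of the 5 go to Indigo.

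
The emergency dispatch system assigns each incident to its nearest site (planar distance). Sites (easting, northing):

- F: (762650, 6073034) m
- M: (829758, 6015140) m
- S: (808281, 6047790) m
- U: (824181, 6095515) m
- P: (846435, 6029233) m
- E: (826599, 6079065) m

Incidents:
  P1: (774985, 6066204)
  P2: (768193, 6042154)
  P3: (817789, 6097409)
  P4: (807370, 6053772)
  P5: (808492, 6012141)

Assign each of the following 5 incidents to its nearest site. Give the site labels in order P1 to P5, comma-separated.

F, F, U, S, M

P1 → F (d²=198801125.00)
P2 → F (d²=984299249.00)
P3 → U (d²=44444900.00)
P4 → S (d²=36614245.00)
P5 → M (d²=461236757.00)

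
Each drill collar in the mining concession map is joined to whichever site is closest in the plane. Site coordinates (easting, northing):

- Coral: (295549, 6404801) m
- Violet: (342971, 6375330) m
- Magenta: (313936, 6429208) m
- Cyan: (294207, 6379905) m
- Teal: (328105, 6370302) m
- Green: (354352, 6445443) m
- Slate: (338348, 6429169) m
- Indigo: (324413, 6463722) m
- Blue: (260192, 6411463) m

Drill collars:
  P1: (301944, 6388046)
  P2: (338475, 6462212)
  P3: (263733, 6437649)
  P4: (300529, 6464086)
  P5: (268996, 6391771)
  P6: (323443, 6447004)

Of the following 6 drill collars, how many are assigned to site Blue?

P1 → Cyan
P2 → Indigo
P3 → Blue
P4 → Indigo
P5 → Blue
P6 → Indigo
2 of the 6 go to Blue.

2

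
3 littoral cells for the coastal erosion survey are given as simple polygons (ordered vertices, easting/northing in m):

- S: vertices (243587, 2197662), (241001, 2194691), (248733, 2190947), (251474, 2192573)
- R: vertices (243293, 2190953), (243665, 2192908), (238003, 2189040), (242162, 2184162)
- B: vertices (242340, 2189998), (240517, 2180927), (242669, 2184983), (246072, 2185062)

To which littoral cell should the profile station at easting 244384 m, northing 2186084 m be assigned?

B

Cast a ray rightward from (244384, 2186084). For each polygon, the edges (by vertex number in listed order) whose endpoints lie on opposite sides of northing = 2186084, where each meets that height, and whether that is right or left of the point:
S: no edge straddles that height → 0 crossings.
R: 3–4 at easting≈240523.3 (left), 4–1 at easting≈242482.1 (left) → 0 crossings.
B: 1–2 at easting≈241553.4 (left), 4–1 at easting≈245299.3 (right) → 1 crossing.
Only B has an odd count, so the point is inside B.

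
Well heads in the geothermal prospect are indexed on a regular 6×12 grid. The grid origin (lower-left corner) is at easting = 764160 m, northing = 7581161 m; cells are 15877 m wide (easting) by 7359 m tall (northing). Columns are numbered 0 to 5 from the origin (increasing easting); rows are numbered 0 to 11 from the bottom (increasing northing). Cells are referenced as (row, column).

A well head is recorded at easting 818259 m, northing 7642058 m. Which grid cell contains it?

(8, 3)

Column index: ⌊(818259 − 764160) / 15877⌋ = ⌊3.407⌋ = 3
Row offset from origin: ⌊(7642058 − 7581161) / 7359⌋ = ⌊8.275⌋ = 8 → row 8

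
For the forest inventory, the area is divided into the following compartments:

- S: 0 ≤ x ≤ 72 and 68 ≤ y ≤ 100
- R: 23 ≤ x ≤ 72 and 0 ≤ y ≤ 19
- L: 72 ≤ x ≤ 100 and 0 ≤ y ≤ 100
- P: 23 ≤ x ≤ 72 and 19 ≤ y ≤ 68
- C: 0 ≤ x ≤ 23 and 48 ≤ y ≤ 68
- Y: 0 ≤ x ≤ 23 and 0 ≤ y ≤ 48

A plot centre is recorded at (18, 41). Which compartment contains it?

The point has x = 18 and y = 41.
Only Y satisfies 0 ≤ x ≤ 23 and 0 ≤ y ≤ 48.

Y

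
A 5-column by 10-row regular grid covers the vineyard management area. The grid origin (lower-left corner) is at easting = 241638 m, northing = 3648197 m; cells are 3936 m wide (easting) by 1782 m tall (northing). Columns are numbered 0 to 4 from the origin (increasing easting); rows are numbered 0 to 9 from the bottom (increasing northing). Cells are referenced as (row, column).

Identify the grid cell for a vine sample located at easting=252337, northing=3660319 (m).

(6, 2)

Column index: ⌊(252337 − 241638) / 3936⌋ = ⌊2.718⌋ = 2
Row offset from origin: ⌊(3660319 − 3648197) / 1782⌋ = ⌊6.802⌋ = 6 → row 6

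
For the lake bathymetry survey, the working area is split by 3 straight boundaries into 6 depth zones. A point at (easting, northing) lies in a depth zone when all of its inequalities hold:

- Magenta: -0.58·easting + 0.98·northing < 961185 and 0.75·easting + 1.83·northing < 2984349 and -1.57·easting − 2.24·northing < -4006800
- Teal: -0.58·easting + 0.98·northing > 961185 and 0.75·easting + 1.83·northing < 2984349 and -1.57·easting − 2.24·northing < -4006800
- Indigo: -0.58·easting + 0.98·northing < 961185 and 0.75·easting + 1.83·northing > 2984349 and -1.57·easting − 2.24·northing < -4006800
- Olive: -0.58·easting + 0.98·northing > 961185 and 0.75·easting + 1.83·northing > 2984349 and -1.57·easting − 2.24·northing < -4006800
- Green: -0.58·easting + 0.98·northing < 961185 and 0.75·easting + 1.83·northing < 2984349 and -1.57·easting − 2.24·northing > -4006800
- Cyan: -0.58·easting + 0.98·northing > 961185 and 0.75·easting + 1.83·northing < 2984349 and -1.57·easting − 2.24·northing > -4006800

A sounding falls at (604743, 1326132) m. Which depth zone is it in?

-0.58·604743 + 0.98·1326132 = 948858.420, which is < 961185
0.75·604743 + 1.83·1326132 = 2880378.810, which is < 2984349
-1.57·604743 − 2.24·1326132 = -3919982.190, which is > -4006800
This sign pattern matches Green.

Green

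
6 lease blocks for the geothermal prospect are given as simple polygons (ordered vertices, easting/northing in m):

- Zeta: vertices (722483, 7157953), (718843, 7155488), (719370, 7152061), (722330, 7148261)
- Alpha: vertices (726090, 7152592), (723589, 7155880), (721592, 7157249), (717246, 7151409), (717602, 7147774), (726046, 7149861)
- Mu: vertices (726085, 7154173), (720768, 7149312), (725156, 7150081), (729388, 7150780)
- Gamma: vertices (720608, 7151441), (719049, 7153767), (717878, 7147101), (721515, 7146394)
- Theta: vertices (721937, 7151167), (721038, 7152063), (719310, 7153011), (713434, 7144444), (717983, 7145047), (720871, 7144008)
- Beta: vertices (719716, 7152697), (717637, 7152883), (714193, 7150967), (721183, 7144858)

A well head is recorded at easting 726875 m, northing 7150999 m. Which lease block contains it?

Cast a ray rightward from (726875, 7150999). For each polygon, the edges (by vertex number in listed order) whose endpoints lie on opposite sides of northing = 7150999, where each meets that height, and whether that is right or left of the point:
Zeta: 3–4 at easting≈720197.2 (left), 4–1 at easting≈722373.2 (left) → 0 crossings.
Alpha: 4–5 at easting≈717286.2 (left), 6–1 at easting≈726064.3 (left) → 0 crossings.
Mu: 1–2 at easting≈722613.3 (left), 4–1 at easting≈729174.8 (right) → 1 crossing.
Gamma: 2–3 at easting≈718562.8 (left), 4–1 at easting≈720687.4 (left) → 0 crossings.
Theta: 3–4 at easting≈717930.0 (left), 6–1 at easting≈721912.0 (left) → 0 crossings.
Beta: 2–3 at easting≈714250.5 (left), 4–1 at easting≈720033.8 (left) → 0 crossings.
Only Mu has an odd count, so the point is inside Mu.

Mu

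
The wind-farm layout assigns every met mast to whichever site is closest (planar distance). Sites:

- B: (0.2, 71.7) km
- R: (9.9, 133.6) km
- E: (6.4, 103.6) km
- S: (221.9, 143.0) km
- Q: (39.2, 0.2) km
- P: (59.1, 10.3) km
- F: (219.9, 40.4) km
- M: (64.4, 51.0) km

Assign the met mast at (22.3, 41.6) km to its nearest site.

B

Squared distances to each site:
B: 1394.420; R: 8617.760; E: 4096.810; S: 50122.120; Q: 1999.570; P: 2333.930; F: 39047.200; M: 1860.770.
Minimum at B.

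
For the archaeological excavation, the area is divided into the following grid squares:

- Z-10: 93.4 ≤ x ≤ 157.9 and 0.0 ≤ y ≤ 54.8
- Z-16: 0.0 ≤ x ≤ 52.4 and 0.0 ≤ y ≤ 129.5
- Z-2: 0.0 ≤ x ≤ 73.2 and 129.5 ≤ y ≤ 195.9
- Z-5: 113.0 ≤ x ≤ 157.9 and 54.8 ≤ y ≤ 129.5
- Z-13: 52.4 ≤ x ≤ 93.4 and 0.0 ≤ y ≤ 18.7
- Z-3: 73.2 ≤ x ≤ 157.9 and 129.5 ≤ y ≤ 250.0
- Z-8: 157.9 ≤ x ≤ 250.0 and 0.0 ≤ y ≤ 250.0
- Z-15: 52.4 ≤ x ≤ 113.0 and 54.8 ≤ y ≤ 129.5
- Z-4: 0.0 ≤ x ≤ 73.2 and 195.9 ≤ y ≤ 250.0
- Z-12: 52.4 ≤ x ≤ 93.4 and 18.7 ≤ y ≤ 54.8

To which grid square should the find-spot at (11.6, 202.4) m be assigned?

Z-4

The point has x = 11.6 and y = 202.4.
Only Z-4 satisfies 0.0 ≤ x ≤ 73.2 and 195.9 ≤ y ≤ 250.0.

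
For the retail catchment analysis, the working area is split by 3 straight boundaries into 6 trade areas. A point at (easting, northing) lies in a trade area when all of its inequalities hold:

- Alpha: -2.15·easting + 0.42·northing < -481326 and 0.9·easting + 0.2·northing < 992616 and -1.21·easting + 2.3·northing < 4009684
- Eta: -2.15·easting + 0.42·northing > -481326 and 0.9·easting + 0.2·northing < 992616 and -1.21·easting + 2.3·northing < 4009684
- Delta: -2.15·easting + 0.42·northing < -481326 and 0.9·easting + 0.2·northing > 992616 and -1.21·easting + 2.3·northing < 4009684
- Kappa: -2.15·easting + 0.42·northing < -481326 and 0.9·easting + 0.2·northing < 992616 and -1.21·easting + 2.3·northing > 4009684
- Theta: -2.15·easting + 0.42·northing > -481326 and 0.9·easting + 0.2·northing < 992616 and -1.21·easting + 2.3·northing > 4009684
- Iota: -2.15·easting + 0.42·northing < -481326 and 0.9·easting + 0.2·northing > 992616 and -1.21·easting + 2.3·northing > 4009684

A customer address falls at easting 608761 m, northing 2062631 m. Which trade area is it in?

Eta

-2.15·608761 + 0.42·2062631 = -442531.130, which is > -481326
0.9·608761 + 0.2·2062631 = 960411.100, which is < 992616
-1.21·608761 + 2.3·2062631 = 4007450.490, which is < 4009684
This sign pattern matches Eta.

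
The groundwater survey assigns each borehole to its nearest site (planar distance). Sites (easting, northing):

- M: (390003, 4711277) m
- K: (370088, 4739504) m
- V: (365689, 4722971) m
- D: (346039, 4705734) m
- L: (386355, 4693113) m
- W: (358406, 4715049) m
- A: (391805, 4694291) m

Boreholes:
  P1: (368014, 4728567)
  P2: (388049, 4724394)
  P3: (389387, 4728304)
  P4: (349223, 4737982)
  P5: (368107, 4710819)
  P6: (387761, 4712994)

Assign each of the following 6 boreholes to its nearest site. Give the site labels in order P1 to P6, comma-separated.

V, M, M, K, W, M

P1 → V (d²=36720841.00)
P2 → M (d²=175873805.00)
P3 → M (d²=290298185.00)
P4 → K (d²=437664709.00)
P5 → W (d²=112002301.00)
P6 → M (d²=7974653.00)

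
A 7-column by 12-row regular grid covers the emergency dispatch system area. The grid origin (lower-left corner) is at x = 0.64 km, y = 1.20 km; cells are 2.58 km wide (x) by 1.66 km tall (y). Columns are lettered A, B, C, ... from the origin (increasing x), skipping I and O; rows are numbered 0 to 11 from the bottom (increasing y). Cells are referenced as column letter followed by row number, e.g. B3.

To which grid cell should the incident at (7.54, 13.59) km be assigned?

Column index: ⌊(7.54 − 0.64) / 2.58⌋ = ⌊2.674⌋ = 2 → column C
Row offset from origin: ⌊(13.59 − 1.20) / 1.66⌋ = ⌊7.464⌋ = 7 → row 7

C7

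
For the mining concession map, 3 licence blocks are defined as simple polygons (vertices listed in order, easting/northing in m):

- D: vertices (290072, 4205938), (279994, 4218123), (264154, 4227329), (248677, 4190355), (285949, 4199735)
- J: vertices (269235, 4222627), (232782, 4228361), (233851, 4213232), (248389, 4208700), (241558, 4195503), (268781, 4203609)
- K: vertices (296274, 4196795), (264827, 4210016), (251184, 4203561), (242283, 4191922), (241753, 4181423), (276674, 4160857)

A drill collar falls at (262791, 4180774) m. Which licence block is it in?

Cast a ray rightward from (262791, 4180774). For each polygon, the edges (by vertex number in listed order) whose endpoints lie on opposite sides of northing = 4180774, where each meets that height, and whether that is right or left of the point:
D: no edge straddles that height → 0 crossings.
J: no edge straddles that height → 0 crossings.
K: 5–6 at easting≈242855.0 (left), 6–1 at easting≈287536.4 (right) → 1 crossing.
Only K has an odd count, so the point is inside K.

K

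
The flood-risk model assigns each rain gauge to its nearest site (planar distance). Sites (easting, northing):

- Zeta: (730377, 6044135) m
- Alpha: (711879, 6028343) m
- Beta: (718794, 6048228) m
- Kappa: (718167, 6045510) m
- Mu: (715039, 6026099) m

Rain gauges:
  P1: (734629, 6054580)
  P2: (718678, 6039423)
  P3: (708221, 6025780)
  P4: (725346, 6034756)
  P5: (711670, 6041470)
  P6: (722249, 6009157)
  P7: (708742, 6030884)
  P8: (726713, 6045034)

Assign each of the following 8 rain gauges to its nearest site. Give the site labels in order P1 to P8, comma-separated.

P1 → Zeta (d²=127177529.00)
P2 → Kappa (d²=37312690.00)
P3 → Alpha (d²=19949933.00)
P4 → Zeta (d²=113276602.00)
P5 → Kappa (d²=58532609.00)
P6 → Mu (d²=339015464.00)
P7 → Alpha (d²=16297450.00)
P8 → Zeta (d²=14233097.00)

Zeta, Kappa, Alpha, Zeta, Kappa, Mu, Alpha, Zeta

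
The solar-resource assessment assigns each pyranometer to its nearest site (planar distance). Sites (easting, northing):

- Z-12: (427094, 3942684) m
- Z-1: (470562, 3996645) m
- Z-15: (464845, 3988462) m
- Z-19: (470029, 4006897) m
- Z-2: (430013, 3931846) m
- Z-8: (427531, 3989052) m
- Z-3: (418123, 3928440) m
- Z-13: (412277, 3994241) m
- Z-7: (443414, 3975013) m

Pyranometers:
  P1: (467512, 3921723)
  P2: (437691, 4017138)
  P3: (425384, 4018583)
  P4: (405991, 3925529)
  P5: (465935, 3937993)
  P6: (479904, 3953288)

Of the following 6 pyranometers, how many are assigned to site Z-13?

P1 → Z-2
P2 → Z-8
P3 → Z-13
P4 → Z-3
P5 → Z-2
P6 → Z-15
1 of the 6 goes to Z-13.

1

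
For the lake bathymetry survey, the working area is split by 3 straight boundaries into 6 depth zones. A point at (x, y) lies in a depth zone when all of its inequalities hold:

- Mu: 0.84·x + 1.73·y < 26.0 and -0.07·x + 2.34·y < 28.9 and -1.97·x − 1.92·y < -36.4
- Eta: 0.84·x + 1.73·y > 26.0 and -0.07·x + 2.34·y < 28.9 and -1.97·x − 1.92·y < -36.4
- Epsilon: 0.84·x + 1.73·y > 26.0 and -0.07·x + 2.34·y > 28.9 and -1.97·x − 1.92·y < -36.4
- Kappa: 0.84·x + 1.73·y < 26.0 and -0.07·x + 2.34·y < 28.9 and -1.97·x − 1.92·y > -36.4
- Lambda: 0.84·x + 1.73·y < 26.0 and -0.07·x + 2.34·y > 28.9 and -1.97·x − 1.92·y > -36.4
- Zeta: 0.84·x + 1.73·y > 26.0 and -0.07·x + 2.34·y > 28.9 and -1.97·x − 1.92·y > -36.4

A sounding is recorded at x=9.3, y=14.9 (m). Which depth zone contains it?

0.84·9.3 + 1.73·14.9 = 33.589, which is > 26.0
-0.07·9.3 + 2.34·14.9 = 34.215, which is > 28.9
-1.97·9.3 − 1.92·14.9 = -46.929, which is < -36.4
This sign pattern matches Epsilon.

Epsilon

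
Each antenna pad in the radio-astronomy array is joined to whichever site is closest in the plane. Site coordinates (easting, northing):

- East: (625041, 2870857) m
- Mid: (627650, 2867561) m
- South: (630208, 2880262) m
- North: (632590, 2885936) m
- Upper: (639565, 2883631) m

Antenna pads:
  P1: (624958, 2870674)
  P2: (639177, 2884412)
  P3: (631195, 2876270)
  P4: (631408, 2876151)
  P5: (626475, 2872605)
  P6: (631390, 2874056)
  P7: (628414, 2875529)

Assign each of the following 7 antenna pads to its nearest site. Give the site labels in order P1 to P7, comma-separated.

P1 → East (d²=40378.00)
P2 → Upper (d²=760505.00)
P3 → South (d²=16910233.00)
P4 → South (d²=18340321.00)
P5 → East (d²=5111860.00)
P6 → South (d²=39911560.00)
P7 → South (d²=25619725.00)

East, Upper, South, South, East, South, South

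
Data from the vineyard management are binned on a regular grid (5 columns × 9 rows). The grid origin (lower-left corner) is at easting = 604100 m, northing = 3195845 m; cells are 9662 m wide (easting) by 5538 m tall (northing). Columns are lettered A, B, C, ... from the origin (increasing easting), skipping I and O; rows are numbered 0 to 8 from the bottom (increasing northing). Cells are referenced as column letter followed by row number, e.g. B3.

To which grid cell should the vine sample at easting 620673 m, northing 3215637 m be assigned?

Column index: ⌊(620673 − 604100) / 9662⌋ = ⌊1.715⌋ = 1 → column B
Row offset from origin: ⌊(3215637 − 3195845) / 5538⌋ = ⌊3.574⌋ = 3 → row 3

B3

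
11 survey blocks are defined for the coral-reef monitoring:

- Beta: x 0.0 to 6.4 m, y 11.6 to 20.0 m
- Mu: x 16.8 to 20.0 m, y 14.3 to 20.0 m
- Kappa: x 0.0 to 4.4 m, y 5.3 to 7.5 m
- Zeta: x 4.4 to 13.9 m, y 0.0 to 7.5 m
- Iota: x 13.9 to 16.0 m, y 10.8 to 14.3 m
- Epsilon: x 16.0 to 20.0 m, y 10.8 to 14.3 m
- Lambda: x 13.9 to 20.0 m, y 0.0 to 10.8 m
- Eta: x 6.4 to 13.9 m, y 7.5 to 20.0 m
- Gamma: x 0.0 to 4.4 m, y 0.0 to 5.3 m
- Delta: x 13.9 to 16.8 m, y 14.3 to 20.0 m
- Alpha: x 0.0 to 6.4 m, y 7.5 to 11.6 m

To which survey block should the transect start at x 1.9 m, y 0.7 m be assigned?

Gamma

The point has x = 1.9 and y = 0.7.
Only Gamma satisfies 0.0 ≤ x ≤ 4.4 and 0.0 ≤ y ≤ 5.3.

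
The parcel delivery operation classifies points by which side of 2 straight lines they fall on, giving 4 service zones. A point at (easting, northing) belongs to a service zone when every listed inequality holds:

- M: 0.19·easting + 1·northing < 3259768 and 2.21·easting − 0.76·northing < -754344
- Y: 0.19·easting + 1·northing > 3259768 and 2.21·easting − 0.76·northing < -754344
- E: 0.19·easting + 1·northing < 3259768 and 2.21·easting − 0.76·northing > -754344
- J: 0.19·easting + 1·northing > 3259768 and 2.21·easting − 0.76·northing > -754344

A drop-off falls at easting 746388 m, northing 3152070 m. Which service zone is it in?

J

0.19·746388 + 1·3152070 = 3293883.720, which is > 3259768
2.21·746388 − 0.76·3152070 = -746055.720, which is > -754344
This sign pattern matches J.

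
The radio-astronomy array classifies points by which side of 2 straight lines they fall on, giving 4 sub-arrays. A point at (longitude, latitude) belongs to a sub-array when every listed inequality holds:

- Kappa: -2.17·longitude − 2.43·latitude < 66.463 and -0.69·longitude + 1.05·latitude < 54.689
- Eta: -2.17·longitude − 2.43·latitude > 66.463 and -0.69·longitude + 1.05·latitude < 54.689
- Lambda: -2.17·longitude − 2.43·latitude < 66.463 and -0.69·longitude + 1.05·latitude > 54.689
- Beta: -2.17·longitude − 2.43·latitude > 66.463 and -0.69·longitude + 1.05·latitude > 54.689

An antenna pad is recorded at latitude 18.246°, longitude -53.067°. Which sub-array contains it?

-2.17·-53.067 − 2.43·18.246 = 70.818, which is > 66.463
-0.69·-53.067 + 1.05·18.246 = 55.775, which is > 54.689
This sign pattern matches Beta.

Beta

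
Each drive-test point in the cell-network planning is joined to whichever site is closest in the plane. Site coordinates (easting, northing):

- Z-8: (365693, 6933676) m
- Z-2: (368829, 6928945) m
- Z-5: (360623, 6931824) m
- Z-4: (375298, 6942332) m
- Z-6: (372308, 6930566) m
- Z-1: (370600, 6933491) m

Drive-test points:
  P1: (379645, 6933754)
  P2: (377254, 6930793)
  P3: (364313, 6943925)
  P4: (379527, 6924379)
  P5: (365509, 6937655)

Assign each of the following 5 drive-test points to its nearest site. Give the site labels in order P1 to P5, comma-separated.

Z-6, Z-6, Z-8, Z-6, Z-8

P1 → Z-6 (d²=63994913.00)
P2 → Z-6 (d²=24514445.00)
P3 → Z-8 (d²=106946401.00)
P4 → Z-6 (d²=90392930.00)
P5 → Z-8 (d²=15866297.00)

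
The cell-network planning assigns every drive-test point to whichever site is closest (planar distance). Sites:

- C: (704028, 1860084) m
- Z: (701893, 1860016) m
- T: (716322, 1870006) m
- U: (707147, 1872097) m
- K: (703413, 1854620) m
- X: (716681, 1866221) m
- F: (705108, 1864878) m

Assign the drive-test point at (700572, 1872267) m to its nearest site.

U

Squared distances to each site:
C: 160369425.000; Z: 151832042.000; T: 253174621.000; U: 43259525.000; K: 319487890.000; X: 296053997.000; F: 75172617.000.
Minimum at U.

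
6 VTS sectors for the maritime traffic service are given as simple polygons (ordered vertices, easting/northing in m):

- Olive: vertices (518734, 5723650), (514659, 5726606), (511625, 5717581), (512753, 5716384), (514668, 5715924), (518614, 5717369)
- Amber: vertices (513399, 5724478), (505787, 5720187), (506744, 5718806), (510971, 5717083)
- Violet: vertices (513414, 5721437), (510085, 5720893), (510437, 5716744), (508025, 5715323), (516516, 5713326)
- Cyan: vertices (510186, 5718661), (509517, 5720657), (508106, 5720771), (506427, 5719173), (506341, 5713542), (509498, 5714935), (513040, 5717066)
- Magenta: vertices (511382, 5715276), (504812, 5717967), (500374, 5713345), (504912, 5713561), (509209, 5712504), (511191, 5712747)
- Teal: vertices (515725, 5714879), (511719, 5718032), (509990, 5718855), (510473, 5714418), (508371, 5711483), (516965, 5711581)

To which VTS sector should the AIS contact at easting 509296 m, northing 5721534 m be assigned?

Cast a ray rightward from (509296, 5721534). For each polygon, the edges (by vertex number in listed order) whose endpoints lie on opposite sides of northing = 5721534, where each meets that height, and whether that is right or left of the point:
Olive: 2–3 at easting≈512953.9 (right), 6–1 at easting≈518693.6 (right) → 2 crossings.
Amber: 1–2 at easting≈508176.5 (left), 4–1 at easting≈512432.4 (right) → 1 crossing.
Violet: no edge straddles that height → 0 crossings.
Cyan: no edge straddles that height → 0 crossings.
Magenta: no edge straddles that height → 0 crossings.
Teal: no edge straddles that height → 0 crossings.
Only Amber has an odd count, so the point is inside Amber.

Amber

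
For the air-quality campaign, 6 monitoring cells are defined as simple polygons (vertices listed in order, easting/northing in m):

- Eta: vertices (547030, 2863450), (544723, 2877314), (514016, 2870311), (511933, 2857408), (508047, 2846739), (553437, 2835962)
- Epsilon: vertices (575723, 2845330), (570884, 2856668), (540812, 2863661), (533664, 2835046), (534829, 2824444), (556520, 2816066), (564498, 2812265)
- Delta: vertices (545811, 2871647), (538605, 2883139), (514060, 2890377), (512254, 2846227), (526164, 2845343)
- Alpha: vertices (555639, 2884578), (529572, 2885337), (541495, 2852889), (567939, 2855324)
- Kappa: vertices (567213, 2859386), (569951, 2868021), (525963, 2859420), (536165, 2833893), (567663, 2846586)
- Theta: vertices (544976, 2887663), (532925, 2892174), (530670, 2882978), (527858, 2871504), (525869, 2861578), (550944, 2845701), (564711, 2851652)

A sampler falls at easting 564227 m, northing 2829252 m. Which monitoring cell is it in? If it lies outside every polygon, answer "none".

Epsilon

Cast a ray rightward from (564227, 2829252). For each polygon, the edges (by vertex number in listed order) whose endpoints lie on opposite sides of northing = 2829252, where each meets that height, and whether that is right or left of the point:
Eta: no edge straddles that height → 0 crossings.
Epsilon: 4–5 at easting≈534300.7 (left), 7–1 at easting≈570264.8 (right) → 1 crossing.
Delta: no edge straddles that height → 0 crossings.
Alpha: no edge straddles that height → 0 crossings.
Kappa: no edge straddles that height → 0 crossings.
Theta: no edge straddles that height → 0 crossings.
Only Epsilon has an odd count, so the point is inside Epsilon.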